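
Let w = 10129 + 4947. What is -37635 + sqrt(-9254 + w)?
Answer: -37635 + sqrt(5822) ≈ -37559.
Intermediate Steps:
w = 15076
-37635 + sqrt(-9254 + w) = -37635 + sqrt(-9254 + 15076) = -37635 + sqrt(5822)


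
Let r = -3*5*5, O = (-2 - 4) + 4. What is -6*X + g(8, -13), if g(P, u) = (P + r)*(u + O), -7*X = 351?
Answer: 9141/7 ≈ 1305.9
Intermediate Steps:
O = -2 (O = -6 + 4 = -2)
r = -75 (r = -15*5 = -75)
X = -351/7 (X = -⅐*351 = -351/7 ≈ -50.143)
g(P, u) = (-75 + P)*(-2 + u) (g(P, u) = (P - 75)*(u - 2) = (-75 + P)*(-2 + u))
-6*X + g(8, -13) = -6*(-351/7) + (150 - 75*(-13) - 2*8 + 8*(-13)) = 2106/7 + (150 + 975 - 16 - 104) = 2106/7 + 1005 = 9141/7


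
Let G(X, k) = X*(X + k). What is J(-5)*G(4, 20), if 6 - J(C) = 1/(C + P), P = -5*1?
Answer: 2928/5 ≈ 585.60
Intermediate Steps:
P = -5
J(C) = 6 - 1/(-5 + C) (J(C) = 6 - 1/(C - 5) = 6 - 1/(-5 + C))
J(-5)*G(4, 20) = ((-31 + 6*(-5))/(-5 - 5))*(4*(4 + 20)) = ((-31 - 30)/(-10))*(4*24) = -1/10*(-61)*96 = (61/10)*96 = 2928/5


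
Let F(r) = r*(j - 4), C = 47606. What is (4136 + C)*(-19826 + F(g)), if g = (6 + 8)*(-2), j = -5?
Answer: -1012797908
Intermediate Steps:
g = -28 (g = 14*(-2) = -28)
F(r) = -9*r (F(r) = r*(-5 - 4) = r*(-9) = -9*r)
(4136 + C)*(-19826 + F(g)) = (4136 + 47606)*(-19826 - 9*(-28)) = 51742*(-19826 + 252) = 51742*(-19574) = -1012797908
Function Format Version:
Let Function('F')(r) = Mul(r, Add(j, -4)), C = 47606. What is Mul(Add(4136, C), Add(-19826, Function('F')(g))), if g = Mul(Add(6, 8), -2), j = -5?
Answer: -1012797908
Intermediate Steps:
g = -28 (g = Mul(14, -2) = -28)
Function('F')(r) = Mul(-9, r) (Function('F')(r) = Mul(r, Add(-5, -4)) = Mul(r, -9) = Mul(-9, r))
Mul(Add(4136, C), Add(-19826, Function('F')(g))) = Mul(Add(4136, 47606), Add(-19826, Mul(-9, -28))) = Mul(51742, Add(-19826, 252)) = Mul(51742, -19574) = -1012797908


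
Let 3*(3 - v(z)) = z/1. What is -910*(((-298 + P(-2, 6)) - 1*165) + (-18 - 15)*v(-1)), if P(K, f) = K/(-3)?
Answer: 1562470/3 ≈ 5.2082e+5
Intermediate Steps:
P(K, f) = -K/3 (P(K, f) = K*(-⅓) = -K/3)
v(z) = 3 - z/3 (v(z) = 3 - z/(3*1) = 3 - z/3)
-910*(((-298 + P(-2, 6)) - 1*165) + (-18 - 15)*v(-1)) = -910*(((-298 - ⅓*(-2)) - 1*165) + (-18 - 15)*(3 - ⅓*(-1))) = -910*(((-298 + ⅔) - 165) - 33*(3 + ⅓)) = -910*((-892/3 - 165) - 33*10/3) = -910*(-1387/3 - 110) = -910*(-1717/3) = 1562470/3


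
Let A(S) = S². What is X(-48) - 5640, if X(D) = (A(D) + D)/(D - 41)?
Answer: -504216/89 ≈ -5665.4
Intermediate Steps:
X(D) = (D + D²)/(-41 + D) (X(D) = (D² + D)/(D - 41) = (D + D²)/(-41 + D))
X(-48) - 5640 = -48*(1 - 48)/(-41 - 48) - 5640 = -48*(-47)/(-89) - 5640 = -48*(-1/89)*(-47) - 5640 = -2256/89 - 5640 = -504216/89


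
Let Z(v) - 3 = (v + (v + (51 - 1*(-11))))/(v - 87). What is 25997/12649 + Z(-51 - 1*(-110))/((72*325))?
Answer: 149972/72975 ≈ 2.0551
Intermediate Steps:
Z(v) = 3 + (62 + 2*v)/(-87 + v) (Z(v) = 3 + (v + (v + (51 - 1*(-11))))/(v - 87) = 3 + (v + (v + (51 + 11)))/(-87 + v) = 3 + (v + (v + 62))/(-87 + v) = 3 + (v + (62 + v))/(-87 + v) = 3 + (62 + 2*v)/(-87 + v))
25997/12649 + Z(-51 - 1*(-110))/((72*325)) = 25997/12649 + ((-199 + 5*(-51 - 1*(-110)))/(-87 + (-51 - 1*(-110))))/((72*325)) = 25997*(1/12649) + ((-199 + 5*(-51 + 110))/(-87 + (-51 + 110)))/23400 = 25997/12649 + ((-199 + 5*59)/(-87 + 59))*(1/23400) = 25997/12649 + ((-199 + 295)/(-28))*(1/23400) = 25997/12649 - 1/28*96*(1/23400) = 25997/12649 - 24/7*1/23400 = 25997/12649 - 1/6825 = 149972/72975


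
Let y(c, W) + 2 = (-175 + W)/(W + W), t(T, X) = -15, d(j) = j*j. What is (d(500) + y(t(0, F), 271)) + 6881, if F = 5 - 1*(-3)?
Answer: 69614257/271 ≈ 2.5688e+5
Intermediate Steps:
d(j) = j²
F = 8 (F = 5 + 3 = 8)
y(c, W) = -2 + (-175 + W)/(2*W) (y(c, W) = -2 + (-175 + W)/(W + W) = -2 + (-175 + W)/((2*W)) = -2 + (-175 + W)*(1/(2*W)) = -2 + (-175 + W)/(2*W))
(d(500) + y(t(0, F), 271)) + 6881 = (500² + (½)*(-175 - 3*271)/271) + 6881 = (250000 + (½)*(1/271)*(-175 - 813)) + 6881 = (250000 + (½)*(1/271)*(-988)) + 6881 = (250000 - 494/271) + 6881 = 67749506/271 + 6881 = 69614257/271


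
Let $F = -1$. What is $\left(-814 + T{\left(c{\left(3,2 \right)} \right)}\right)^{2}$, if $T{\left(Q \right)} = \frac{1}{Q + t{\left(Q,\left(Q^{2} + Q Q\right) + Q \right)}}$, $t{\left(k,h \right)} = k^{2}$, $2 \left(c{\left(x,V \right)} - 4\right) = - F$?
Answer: $\frac{6493458724}{9801} \approx 6.6253 \cdot 10^{5}$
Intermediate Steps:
$c{\left(x,V \right)} = \frac{9}{2}$ ($c{\left(x,V \right)} = 4 + \frac{\left(-1\right) \left(-1\right)}{2} = 4 + \frac{1}{2} \cdot 1 = 4 + \frac{1}{2} = \frac{9}{2}$)
$T{\left(Q \right)} = \frac{1}{Q + Q^{2}}$
$\left(-814 + T{\left(c{\left(3,2 \right)} \right)}\right)^{2} = \left(-814 + \frac{1}{\frac{9}{2} \left(1 + \frac{9}{2}\right)}\right)^{2} = \left(-814 + \frac{2}{9 \cdot \frac{11}{2}}\right)^{2} = \left(-814 + \frac{2}{9} \cdot \frac{2}{11}\right)^{2} = \left(-814 + \frac{4}{99}\right)^{2} = \left(- \frac{80582}{99}\right)^{2} = \frac{6493458724}{9801}$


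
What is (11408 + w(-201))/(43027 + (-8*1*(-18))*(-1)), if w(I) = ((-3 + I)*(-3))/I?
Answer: 764132/2873161 ≈ 0.26595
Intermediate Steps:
w(I) = (9 - 3*I)/I
(11408 + w(-201))/(43027 + (-8*1*(-18))*(-1)) = (11408 + (-3 + 9/(-201)))/(43027 + (-8*1*(-18))*(-1)) = (11408 + (-3 + 9*(-1/201)))/(43027 - 8*(-18)*(-1)) = (11408 + (-3 - 3/67))/(43027 + 144*(-1)) = (11408 - 204/67)/(43027 - 144) = (764132/67)/42883 = (764132/67)*(1/42883) = 764132/2873161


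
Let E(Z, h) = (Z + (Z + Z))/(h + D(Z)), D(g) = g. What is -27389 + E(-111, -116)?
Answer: -6216970/227 ≈ -27388.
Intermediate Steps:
E(Z, h) = 3*Z/(Z + h) (E(Z, h) = (Z + (Z + Z))/(h + Z) = (Z + 2*Z)/(Z + h) = (3*Z)/(Z + h) = 3*Z/(Z + h))
-27389 + E(-111, -116) = -27389 + 3*(-111)/(-111 - 116) = -27389 + 3*(-111)/(-227) = -27389 + 3*(-111)*(-1/227) = -27389 + 333/227 = -6216970/227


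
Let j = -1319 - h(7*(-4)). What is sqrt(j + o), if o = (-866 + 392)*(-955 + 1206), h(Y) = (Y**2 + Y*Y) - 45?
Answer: 2*I*sqrt(30454) ≈ 349.02*I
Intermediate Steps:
h(Y) = -45 + 2*Y**2 (h(Y) = (Y**2 + Y**2) - 45 = 2*Y**2 - 45 = -45 + 2*Y**2)
j = -2842 (j = -1319 - (-45 + 2*(7*(-4))**2) = -1319 - (-45 + 2*(-28)**2) = -1319 - (-45 + 2*784) = -1319 - (-45 + 1568) = -1319 - 1*1523 = -1319 - 1523 = -2842)
o = -118974 (o = -474*251 = -118974)
sqrt(j + o) = sqrt(-2842 - 118974) = sqrt(-121816) = 2*I*sqrt(30454)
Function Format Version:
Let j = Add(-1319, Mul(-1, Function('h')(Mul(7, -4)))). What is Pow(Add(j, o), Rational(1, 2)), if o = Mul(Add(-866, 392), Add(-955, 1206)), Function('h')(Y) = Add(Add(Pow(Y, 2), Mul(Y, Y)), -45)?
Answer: Mul(2, I, Pow(30454, Rational(1, 2))) ≈ Mul(349.02, I)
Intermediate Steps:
Function('h')(Y) = Add(-45, Mul(2, Pow(Y, 2))) (Function('h')(Y) = Add(Add(Pow(Y, 2), Pow(Y, 2)), -45) = Add(Mul(2, Pow(Y, 2)), -45) = Add(-45, Mul(2, Pow(Y, 2))))
j = -2842 (j = Add(-1319, Mul(-1, Add(-45, Mul(2, Pow(Mul(7, -4), 2))))) = Add(-1319, Mul(-1, Add(-45, Mul(2, Pow(-28, 2))))) = Add(-1319, Mul(-1, Add(-45, Mul(2, 784)))) = Add(-1319, Mul(-1, Add(-45, 1568))) = Add(-1319, Mul(-1, 1523)) = Add(-1319, -1523) = -2842)
o = -118974 (o = Mul(-474, 251) = -118974)
Pow(Add(j, o), Rational(1, 2)) = Pow(Add(-2842, -118974), Rational(1, 2)) = Pow(-121816, Rational(1, 2)) = Mul(2, I, Pow(30454, Rational(1, 2)))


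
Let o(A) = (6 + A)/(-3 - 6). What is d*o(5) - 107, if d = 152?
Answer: -2635/9 ≈ -292.78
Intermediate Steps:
o(A) = -⅔ - A/9 (o(A) = (6 + A)/(-9) = (6 + A)*(-⅑) = -⅔ - A/9)
d*o(5) - 107 = 152*(-⅔ - ⅑*5) - 107 = 152*(-⅔ - 5/9) - 107 = 152*(-11/9) - 107 = -1672/9 - 107 = -2635/9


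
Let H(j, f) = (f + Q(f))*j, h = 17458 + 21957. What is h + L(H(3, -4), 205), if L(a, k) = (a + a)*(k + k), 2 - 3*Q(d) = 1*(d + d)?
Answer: 37775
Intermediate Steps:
Q(d) = ⅔ - 2*d/3 (Q(d) = ⅔ - (d + d)/3 = ⅔ - 2*d/3)
h = 39415
H(j, f) = j*(⅔ + f/3) (H(j, f) = (f + (⅔ - 2*f/3))*j = (⅔ + f/3)*j = j*(⅔ + f/3))
L(a, k) = 4*a*k (L(a, k) = (2*a)*(2*k) = 4*a*k)
h + L(H(3, -4), 205) = 39415 + 4*((⅓)*3*(2 - 4))*205 = 39415 + 4*((⅓)*3*(-2))*205 = 39415 + 4*(-2)*205 = 39415 - 1640 = 37775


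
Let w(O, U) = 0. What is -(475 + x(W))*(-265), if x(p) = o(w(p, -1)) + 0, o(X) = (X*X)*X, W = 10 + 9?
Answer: 125875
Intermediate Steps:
W = 19
o(X) = X³ (o(X) = X²*X = X³)
x(p) = 0 (x(p) = 0³ + 0 = 0 + 0 = 0)
-(475 + x(W))*(-265) = -(475 + 0)*(-265) = -475*(-265) = -1*(-125875) = 125875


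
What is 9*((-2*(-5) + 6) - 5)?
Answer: 99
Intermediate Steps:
9*((-2*(-5) + 6) - 5) = 9*((10 + 6) - 5) = 9*(16 - 5) = 9*11 = 99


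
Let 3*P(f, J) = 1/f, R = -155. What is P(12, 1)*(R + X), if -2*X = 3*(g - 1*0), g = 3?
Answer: -319/72 ≈ -4.4306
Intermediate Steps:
X = -9/2 (X = -3*(3 - 1*0)/2 = -3*(3 + 0)/2 = -3*3/2 = -½*9 = -9/2 ≈ -4.5000)
P(f, J) = 1/(3*f)
P(12, 1)*(R + X) = ((⅓)/12)*(-155 - 9/2) = ((⅓)*(1/12))*(-319/2) = (1/36)*(-319/2) = -319/72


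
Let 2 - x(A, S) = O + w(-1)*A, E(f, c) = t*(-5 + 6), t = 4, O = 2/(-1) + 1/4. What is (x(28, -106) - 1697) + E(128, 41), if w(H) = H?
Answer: -6645/4 ≈ -1661.3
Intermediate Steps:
O = -7/4 (O = 2*(-1) + 1*(¼) = -2 + ¼ = -7/4 ≈ -1.7500)
E(f, c) = 4 (E(f, c) = 4*(-5 + 6) = 4*1 = 4)
x(A, S) = 15/4 + A (x(A, S) = 2 - (-7/4 - A) = 2 + (7/4 + A) = 15/4 + A)
(x(28, -106) - 1697) + E(128, 41) = ((15/4 + 28) - 1697) + 4 = (127/4 - 1697) + 4 = -6661/4 + 4 = -6645/4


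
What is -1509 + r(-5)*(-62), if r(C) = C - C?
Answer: -1509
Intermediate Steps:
r(C) = 0
-1509 + r(-5)*(-62) = -1509 + 0*(-62) = -1509 + 0 = -1509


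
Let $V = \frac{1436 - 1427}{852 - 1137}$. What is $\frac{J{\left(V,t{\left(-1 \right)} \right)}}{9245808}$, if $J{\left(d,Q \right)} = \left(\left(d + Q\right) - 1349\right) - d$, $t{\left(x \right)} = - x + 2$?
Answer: $- \frac{673}{4622904} \approx -0.00014558$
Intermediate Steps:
$t{\left(x \right)} = 2 - x$
$V = - \frac{3}{95}$ ($V = \frac{9}{-285} = 9 \left(- \frac{1}{285}\right) = - \frac{3}{95} \approx -0.031579$)
$J{\left(d,Q \right)} = -1349 + Q$ ($J{\left(d,Q \right)} = \left(\left(Q + d\right) - 1349\right) - d = \left(-1349 + Q + d\right) - d = -1349 + Q$)
$\frac{J{\left(V,t{\left(-1 \right)} \right)}}{9245808} = \frac{-1349 + \left(2 - -1\right)}{9245808} = \left(-1349 + \left(2 + 1\right)\right) \frac{1}{9245808} = \left(-1349 + 3\right) \frac{1}{9245808} = \left(-1346\right) \frac{1}{9245808} = - \frac{673}{4622904}$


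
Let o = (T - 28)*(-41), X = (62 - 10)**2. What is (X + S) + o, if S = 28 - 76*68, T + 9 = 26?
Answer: -1985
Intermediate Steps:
T = 17 (T = -9 + 26 = 17)
S = -5140 (S = 28 - 5168 = -5140)
X = 2704 (X = 52**2 = 2704)
o = 451 (o = (17 - 28)*(-41) = -11*(-41) = 451)
(X + S) + o = (2704 - 5140) + 451 = -2436 + 451 = -1985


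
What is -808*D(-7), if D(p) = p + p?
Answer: 11312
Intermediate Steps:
D(p) = 2*p
-808*D(-7) = -1616*(-7) = -808*(-14) = 11312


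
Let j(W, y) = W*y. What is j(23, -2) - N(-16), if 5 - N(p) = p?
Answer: -67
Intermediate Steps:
N(p) = 5 - p
j(23, -2) - N(-16) = 23*(-2) - (5 - 1*(-16)) = -46 - (5 + 16) = -46 - 1*21 = -46 - 21 = -67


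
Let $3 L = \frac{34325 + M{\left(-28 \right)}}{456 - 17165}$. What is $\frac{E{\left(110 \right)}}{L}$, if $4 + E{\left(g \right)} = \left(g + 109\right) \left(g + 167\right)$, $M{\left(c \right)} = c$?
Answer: $- \frac{3040653693}{34297} \approx -88657.0$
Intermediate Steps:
$L = - \frac{34297}{50127}$ ($L = \frac{\left(34325 - 28\right) \frac{1}{456 - 17165}}{3} = \frac{34297 \frac{1}{-16709}}{3} = \frac{34297 \left(- \frac{1}{16709}\right)}{3} = \frac{1}{3} \left(- \frac{34297}{16709}\right) = - \frac{34297}{50127} \approx -0.6842$)
$E{\left(g \right)} = -4 + \left(109 + g\right) \left(167 + g\right)$ ($E{\left(g \right)} = -4 + \left(g + 109\right) \left(g + 167\right) = -4 + \left(109 + g\right) \left(167 + g\right)$)
$\frac{E{\left(110 \right)}}{L} = \frac{18199 + 110^{2} + 276 \cdot 110}{- \frac{34297}{50127}} = \left(18199 + 12100 + 30360\right) \left(- \frac{50127}{34297}\right) = 60659 \left(- \frac{50127}{34297}\right) = - \frac{3040653693}{34297}$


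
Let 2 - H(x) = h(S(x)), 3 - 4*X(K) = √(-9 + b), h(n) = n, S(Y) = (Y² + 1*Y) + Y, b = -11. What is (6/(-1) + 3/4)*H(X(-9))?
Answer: -399/64 - 147*I*√5/16 ≈ -6.2344 - 20.544*I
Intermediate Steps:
S(Y) = Y² + 2*Y (S(Y) = (Y² + Y) + Y = (Y + Y²) + Y = Y² + 2*Y)
X(K) = ¾ - I*√5/2 (X(K) = ¾ - √(-9 - 11)/4 = ¾ - I*√5/2)
H(x) = 2 - x*(2 + x)
(6/(-1) + 3/4)*H(X(-9)) = (6/(-1) + 3/4)*(2 - (¾ - I*√5/2)*(2 + (¾ - I*√5/2))) = (6*(-1) + 3*(¼))*(2 - (¾ - I*√5/2)*(11/4 - I*√5/2)) = (-6 + ¾)*(2 - (¾ - I*√5/2)*(11/4 - I*√5/2)) = -21*(2 - (¾ - I*√5/2)*(11/4 - I*√5/2))/4 = -21/2 + 21*(¾ - I*√5/2)*(11/4 - I*√5/2)/4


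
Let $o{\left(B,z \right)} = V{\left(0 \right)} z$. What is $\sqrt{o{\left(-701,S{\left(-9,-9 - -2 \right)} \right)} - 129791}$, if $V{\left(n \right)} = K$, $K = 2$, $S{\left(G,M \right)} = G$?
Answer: $i \sqrt{129809} \approx 360.29 i$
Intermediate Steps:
$V{\left(n \right)} = 2$
$o{\left(B,z \right)} = 2 z$
$\sqrt{o{\left(-701,S{\left(-9,-9 - -2 \right)} \right)} - 129791} = \sqrt{2 \left(-9\right) - 129791} = \sqrt{-18 - 129791} = \sqrt{-129809} = i \sqrt{129809}$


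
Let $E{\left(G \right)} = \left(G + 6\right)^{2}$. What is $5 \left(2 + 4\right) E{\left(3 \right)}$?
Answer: $2430$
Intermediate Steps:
$E{\left(G \right)} = \left(6 + G\right)^{2}$
$5 \left(2 + 4\right) E{\left(3 \right)} = 5 \left(2 + 4\right) \left(6 + 3\right)^{2} = 5 \cdot 6 \cdot 9^{2} = 30 \cdot 81 = 2430$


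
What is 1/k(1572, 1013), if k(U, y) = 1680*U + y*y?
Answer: 1/3667129 ≈ 2.7269e-7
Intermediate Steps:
k(U, y) = y² + 1680*U (k(U, y) = 1680*U + y² = y² + 1680*U)
1/k(1572, 1013) = 1/(1013² + 1680*1572) = 1/(1026169 + 2640960) = 1/3667129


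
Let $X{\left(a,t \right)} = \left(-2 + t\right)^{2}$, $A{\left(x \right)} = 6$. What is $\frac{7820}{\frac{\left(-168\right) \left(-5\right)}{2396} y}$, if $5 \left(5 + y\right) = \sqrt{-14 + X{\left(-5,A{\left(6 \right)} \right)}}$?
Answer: $- \frac{58552250}{13083} - \frac{2342090 \sqrt{2}}{13083} \approx -4728.6$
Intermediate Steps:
$y = -5 + \frac{\sqrt{2}}{5}$ ($y = -5 + \frac{\sqrt{-14 + \left(-2 + 6\right)^{2}}}{5} = -5 + \frac{\sqrt{-14 + 4^{2}}}{5} = -5 + \frac{\sqrt{-14 + 16}}{5} = -5 + \frac{\sqrt{2}}{5} \approx -4.7172$)
$\frac{7820}{\frac{\left(-168\right) \left(-5\right)}{2396} y} = \frac{7820}{\frac{\left(-168\right) \left(-5\right)}{2396} \left(-5 + \frac{\sqrt{2}}{5}\right)} = \frac{7820}{840 \cdot \frac{1}{2396} \left(-5 + \frac{\sqrt{2}}{5}\right)} = \frac{7820}{\frac{210}{599} \left(-5 + \frac{\sqrt{2}}{5}\right)} = \frac{7820}{- \frac{1050}{599} + \frac{42 \sqrt{2}}{599}}$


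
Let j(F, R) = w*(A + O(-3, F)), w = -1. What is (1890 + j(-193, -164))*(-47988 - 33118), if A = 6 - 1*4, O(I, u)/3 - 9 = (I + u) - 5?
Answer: -199845184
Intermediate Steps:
O(I, u) = 12 + 3*I + 3*u (O(I, u) = 27 + 3*((I + u) - 5) = 27 + 3*(-5 + I + u) = 27 + (-15 + 3*I + 3*u) = 12 + 3*I + 3*u)
A = 2 (A = 6 - 4 = 2)
j(F, R) = -5 - 3*F (j(F, R) = -(2 + (12 + 3*(-3) + 3*F)) = -(2 + (12 - 9 + 3*F)) = -(2 + (3 + 3*F)) = -(5 + 3*F) = -5 - 3*F)
(1890 + j(-193, -164))*(-47988 - 33118) = (1890 + (-5 - 3*(-193)))*(-47988 - 33118) = (1890 + (-5 + 579))*(-81106) = (1890 + 574)*(-81106) = 2464*(-81106) = -199845184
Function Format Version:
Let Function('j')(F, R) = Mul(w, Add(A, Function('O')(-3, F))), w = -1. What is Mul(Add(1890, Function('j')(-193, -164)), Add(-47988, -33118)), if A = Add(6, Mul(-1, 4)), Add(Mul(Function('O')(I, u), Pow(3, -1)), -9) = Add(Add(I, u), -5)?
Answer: -199845184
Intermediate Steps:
Function('O')(I, u) = Add(12, Mul(3, I), Mul(3, u)) (Function('O')(I, u) = Add(27, Mul(3, Add(Add(I, u), -5))) = Add(27, Mul(3, Add(-5, I, u))) = Add(27, Add(-15, Mul(3, I), Mul(3, u))) = Add(12, Mul(3, I), Mul(3, u)))
A = 2 (A = Add(6, -4) = 2)
Function('j')(F, R) = Add(-5, Mul(-3, F)) (Function('j')(F, R) = Mul(-1, Add(2, Add(12, Mul(3, -3), Mul(3, F)))) = Mul(-1, Add(2, Add(12, -9, Mul(3, F)))) = Mul(-1, Add(2, Add(3, Mul(3, F)))) = Mul(-1, Add(5, Mul(3, F))) = Add(-5, Mul(-3, F)))
Mul(Add(1890, Function('j')(-193, -164)), Add(-47988, -33118)) = Mul(Add(1890, Add(-5, Mul(-3, -193))), Add(-47988, -33118)) = Mul(Add(1890, Add(-5, 579)), -81106) = Mul(Add(1890, 574), -81106) = Mul(2464, -81106) = -199845184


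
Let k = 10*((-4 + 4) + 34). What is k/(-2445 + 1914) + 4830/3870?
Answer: 13877/22833 ≈ 0.60776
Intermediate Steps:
k = 340 (k = 10*(0 + 34) = 10*34 = 340)
k/(-2445 + 1914) + 4830/3870 = 340/(-2445 + 1914) + 4830/3870 = 340/(-531) + 4830*(1/3870) = 340*(-1/531) + 161/129 = -340/531 + 161/129 = 13877/22833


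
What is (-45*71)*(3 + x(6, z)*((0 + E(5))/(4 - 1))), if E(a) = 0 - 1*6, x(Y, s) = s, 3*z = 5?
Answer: 1065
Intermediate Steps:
z = 5/3 (z = (1/3)*5 = 5/3 ≈ 1.6667)
E(a) = -6 (E(a) = 0 - 6 = -6)
(-45*71)*(3 + x(6, z)*((0 + E(5))/(4 - 1))) = (-45*71)*(3 + 5*((0 - 6)/(4 - 1))/3) = -3195*(3 + 5*(-6/3)/3) = -3195*(3 + 5*(-6*1/3)/3) = -3195*(3 + (5/3)*(-2)) = -3195*(3 - 10/3) = -3195*(-1/3) = 1065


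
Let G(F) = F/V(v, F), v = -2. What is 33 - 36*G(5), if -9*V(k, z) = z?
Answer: 357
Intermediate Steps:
V(k, z) = -z/9
G(F) = -9 (G(F) = F/((-F/9)) = F*(-9/F) = -9)
33 - 36*G(5) = 33 - 36*(-9) = 33 + 324 = 357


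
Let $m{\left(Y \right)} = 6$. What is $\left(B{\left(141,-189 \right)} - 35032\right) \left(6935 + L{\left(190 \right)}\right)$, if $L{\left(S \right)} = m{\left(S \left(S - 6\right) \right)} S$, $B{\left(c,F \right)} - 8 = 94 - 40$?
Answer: $-282382750$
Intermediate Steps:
$B{\left(c,F \right)} = 62$ ($B{\left(c,F \right)} = 8 + \left(94 - 40\right) = 8 + 54 = 62$)
$L{\left(S \right)} = 6 S$
$\left(B{\left(141,-189 \right)} - 35032\right) \left(6935 + L{\left(190 \right)}\right) = \left(62 - 35032\right) \left(6935 + 6 \cdot 190\right) = - 34970 \left(6935 + 1140\right) = \left(-34970\right) 8075 = -282382750$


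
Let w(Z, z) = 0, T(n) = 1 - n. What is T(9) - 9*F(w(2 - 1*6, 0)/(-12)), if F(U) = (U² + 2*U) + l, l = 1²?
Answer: -17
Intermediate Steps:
l = 1
F(U) = 1 + U² + 2*U (F(U) = (U² + 2*U) + 1 = 1 + U² + 2*U)
T(9) - 9*F(w(2 - 1*6, 0)/(-12)) = (1 - 1*9) - 9*(1 + (0/(-12))² + 2*(0/(-12))) = (1 - 9) - 9*(1 + (0*(-1/12))² + 2*(0*(-1/12))) = -8 - 9*(1 + 0² + 2*0) = -8 - 9*(1 + 0 + 0) = -8 - 9*1 = -8 - 9 = -17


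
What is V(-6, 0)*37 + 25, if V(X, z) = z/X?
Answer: 25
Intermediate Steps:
V(-6, 0)*37 + 25 = (0/(-6))*37 + 25 = (0*(-⅙))*37 + 25 = 0*37 + 25 = 0 + 25 = 25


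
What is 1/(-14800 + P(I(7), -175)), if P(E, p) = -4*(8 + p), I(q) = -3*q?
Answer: -1/14132 ≈ -7.0761e-5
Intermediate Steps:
P(E, p) = -32 - 4*p
1/(-14800 + P(I(7), -175)) = 1/(-14800 + (-32 - 4*(-175))) = 1/(-14800 + (-32 + 700)) = 1/(-14800 + 668) = 1/(-14132) = -1/14132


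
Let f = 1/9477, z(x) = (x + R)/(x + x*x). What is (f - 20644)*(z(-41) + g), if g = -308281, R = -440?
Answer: 32971180309370009/5180760 ≈ 6.3642e+9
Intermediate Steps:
z(x) = (-440 + x)/(x + x**2) (z(x) = (x - 440)/(x + x*x) = (-440 + x)/(x + x**2))
f = 1/9477 ≈ 0.00010552
(f - 20644)*(z(-41) + g) = (1/9477 - 20644)*((-440 - 41)/((-41)*(1 - 41)) - 308281) = -195643187*(-1/41*(-481)/(-40) - 308281)/9477 = -195643187*(-1/41*(-1/40)*(-481) - 308281)/9477 = -195643187*(-481/1640 - 308281)/9477 = -195643187/9477*(-505581321/1640) = 32971180309370009/5180760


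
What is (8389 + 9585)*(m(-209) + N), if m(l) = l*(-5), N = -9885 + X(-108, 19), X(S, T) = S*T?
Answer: -195772808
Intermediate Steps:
N = -11937 (N = -9885 - 108*19 = -9885 - 2052 = -11937)
m(l) = -5*l
(8389 + 9585)*(m(-209) + N) = (8389 + 9585)*(-5*(-209) - 11937) = 17974*(1045 - 11937) = 17974*(-10892) = -195772808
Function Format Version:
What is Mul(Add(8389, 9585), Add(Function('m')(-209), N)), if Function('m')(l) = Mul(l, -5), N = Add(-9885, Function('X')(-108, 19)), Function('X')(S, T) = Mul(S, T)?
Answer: -195772808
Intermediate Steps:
N = -11937 (N = Add(-9885, Mul(-108, 19)) = Add(-9885, -2052) = -11937)
Function('m')(l) = Mul(-5, l)
Mul(Add(8389, 9585), Add(Function('m')(-209), N)) = Mul(Add(8389, 9585), Add(Mul(-5, -209), -11937)) = Mul(17974, Add(1045, -11937)) = Mul(17974, -10892) = -195772808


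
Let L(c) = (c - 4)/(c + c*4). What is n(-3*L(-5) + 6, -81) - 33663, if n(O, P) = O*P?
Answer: -851538/25 ≈ -34062.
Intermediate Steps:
L(c) = (-4 + c)/(5*c) (L(c) = (-4 + c)/(c + 4*c) = (-4 + c)/((5*c)) = (-4 + c)*(1/(5*c)) = (-4 + c)/(5*c))
n(-3*L(-5) + 6, -81) - 33663 = (-3*(-4 - 5)/(5*(-5)) + 6)*(-81) - 33663 = (-3*(-1)*(-9)/(5*5) + 6)*(-81) - 33663 = (-3*9/25 + 6)*(-81) - 33663 = (-27/25 + 6)*(-81) - 33663 = (123/25)*(-81) - 33663 = -9963/25 - 33663 = -851538/25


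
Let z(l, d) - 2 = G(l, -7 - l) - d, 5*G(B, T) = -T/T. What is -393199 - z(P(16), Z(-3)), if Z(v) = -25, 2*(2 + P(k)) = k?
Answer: -1966129/5 ≈ -3.9323e+5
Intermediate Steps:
P(k) = -2 + k/2
G(B, T) = -1/5 (G(B, T) = (-T/T)/5 = (-1*1)/5 = (1/5)*(-1) = -1/5)
z(l, d) = 9/5 - d (z(l, d) = 2 + (-1/5 - d) = 9/5 - d)
-393199 - z(P(16), Z(-3)) = -393199 - (9/5 - 1*(-25)) = -393199 - (9/5 + 25) = -393199 - 1*134/5 = -393199 - 134/5 = -1966129/5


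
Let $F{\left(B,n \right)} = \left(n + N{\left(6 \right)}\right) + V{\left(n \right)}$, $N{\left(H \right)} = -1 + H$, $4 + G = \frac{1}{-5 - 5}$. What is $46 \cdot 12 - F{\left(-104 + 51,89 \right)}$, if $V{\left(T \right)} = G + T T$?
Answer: $- \frac{74589}{10} \approx -7458.9$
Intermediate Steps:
$G = - \frac{41}{10}$ ($G = -4 + \frac{1}{-5 - 5} = -4 + \frac{1}{-10} = -4 - \frac{1}{10} = - \frac{41}{10} \approx -4.1$)
$V{\left(T \right)} = - \frac{41}{10} + T^{2}$ ($V{\left(T \right)} = - \frac{41}{10} + T T = - \frac{41}{10} + T^{2}$)
$F{\left(B,n \right)} = \frac{9}{10} + n + n^{2}$ ($F{\left(B,n \right)} = \left(n + \left(-1 + 6\right)\right) + \left(- \frac{41}{10} + n^{2}\right) = \left(n + 5\right) + \left(- \frac{41}{10} + n^{2}\right) = \left(5 + n\right) + \left(- \frac{41}{10} + n^{2}\right) = \frac{9}{10} + n + n^{2}$)
$46 \cdot 12 - F{\left(-104 + 51,89 \right)} = 46 \cdot 12 - \left(\frac{9}{10} + 89 + 89^{2}\right) = 552 - \left(\frac{9}{10} + 89 + 7921\right) = 552 - \frac{80109}{10} = - \frac{74589}{10}$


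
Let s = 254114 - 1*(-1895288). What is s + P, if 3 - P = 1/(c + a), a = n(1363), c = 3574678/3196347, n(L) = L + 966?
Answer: 16008482224183258/7447866841 ≈ 2.1494e+6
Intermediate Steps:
n(L) = 966 + L
c = 3574678/3196347 (c = 3574678*(1/3196347) = 3574678/3196347 ≈ 1.1184)
a = 2329 (a = 966 + 1363 = 2329)
s = 2149402 (s = 254114 + 1895288 = 2149402)
P = 22340404176/7447866841 (P = 3 - 1/(3574678/3196347 + 2329) = 3 - 1/7447866841/3196347 = 3 - 1*3196347/7447866841 = 3 - 3196347/7447866841 = 22340404176/7447866841 ≈ 2.9996)
s + P = 2149402 + 22340404176/7447866841 = 16008482224183258/7447866841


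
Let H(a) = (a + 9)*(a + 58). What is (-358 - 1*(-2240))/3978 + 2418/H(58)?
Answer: 6061427/7729254 ≈ 0.78422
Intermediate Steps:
H(a) = (9 + a)*(58 + a)
(-358 - 1*(-2240))/3978 + 2418/H(58) = (-358 - 1*(-2240))/3978 + 2418/(522 + 58**2 + 67*58) = (-358 + 2240)*(1/3978) + 2418/(522 + 3364 + 3886) = 1882*(1/3978) + 2418/7772 = 941/1989 + 2418*(1/7772) = 941/1989 + 1209/3886 = 6061427/7729254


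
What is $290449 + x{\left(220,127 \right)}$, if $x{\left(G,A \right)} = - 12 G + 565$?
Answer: $288374$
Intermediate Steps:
$x{\left(G,A \right)} = 565 - 12 G$
$290449 + x{\left(220,127 \right)} = 290449 + \left(565 - 2640\right) = 290449 - 2075 = 288374$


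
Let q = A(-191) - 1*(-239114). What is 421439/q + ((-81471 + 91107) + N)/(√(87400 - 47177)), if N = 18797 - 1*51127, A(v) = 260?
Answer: 421439/239374 - 22694*√40223/40223 ≈ -111.39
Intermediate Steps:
N = -32330 (N = 18797 - 51127 = -32330)
q = 239374 (q = 260 - 1*(-239114) = 260 + 239114 = 239374)
421439/q + ((-81471 + 91107) + N)/(√(87400 - 47177)) = 421439/239374 + ((-81471 + 91107) - 32330)/(√(87400 - 47177)) = 421439*(1/239374) + (9636 - 32330)/(√40223) = 421439/239374 - 22694*√40223/40223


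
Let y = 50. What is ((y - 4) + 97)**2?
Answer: 20449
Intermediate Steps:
((y - 4) + 97)**2 = ((50 - 4) + 97)**2 = (46 + 97)**2 = 143**2 = 20449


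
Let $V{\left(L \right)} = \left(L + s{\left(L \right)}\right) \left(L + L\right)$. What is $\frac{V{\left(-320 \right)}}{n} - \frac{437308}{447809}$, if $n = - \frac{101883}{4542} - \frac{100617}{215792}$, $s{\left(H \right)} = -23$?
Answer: $- \frac{3211976526171980284}{334999027836625} \approx -9588.0$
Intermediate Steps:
$V{\left(L \right)} = 2 L \left(-23 + L\right)$ ($V{\left(L \right)} = \left(L - 23\right) \left(L + L\right) = \left(-23 + L\right) 2 L = 2 L \left(-23 + L\right)$)
$n = - \frac{3740423125}{163354544}$ ($n = \left(-101883\right) \frac{1}{4542} - \frac{100617}{215792} = - \frac{33961}{1514} - \frac{100617}{215792} = - \frac{3740423125}{163354544} \approx -22.898$)
$\frac{V{\left(-320 \right)}}{n} - \frac{437308}{447809} = \frac{2 \left(-320\right) \left(-23 - 320\right)}{- \frac{3740423125}{163354544}} - \frac{437308}{447809} = 2 \left(-320\right) \left(-343\right) \left(- \frac{163354544}{3740423125}\right) - \frac{437308}{447809} = 219520 \left(- \frac{163354544}{3740423125}\right) - \frac{437308}{447809} = - \frac{7171917899776}{748084625} - \frac{437308}{447809} = - \frac{3211976526171980284}{334999027836625}$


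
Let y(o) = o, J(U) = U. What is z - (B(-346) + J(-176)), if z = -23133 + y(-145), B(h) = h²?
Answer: -142818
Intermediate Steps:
z = -23278 (z = -23133 - 145 = -23278)
z - (B(-346) + J(-176)) = -23278 - ((-346)² - 176) = -23278 - (119716 - 176) = -23278 - 1*119540 = -23278 - 119540 = -142818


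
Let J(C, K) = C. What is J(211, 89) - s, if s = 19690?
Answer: -19479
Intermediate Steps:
J(211, 89) - s = 211 - 1*19690 = 211 - 19690 = -19479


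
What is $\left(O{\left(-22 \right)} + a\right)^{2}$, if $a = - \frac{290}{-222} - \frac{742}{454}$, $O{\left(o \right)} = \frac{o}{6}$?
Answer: $\frac{10131429025}{634888809} \approx 15.958$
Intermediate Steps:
$O{\left(o \right)} = \frac{o}{6}$ ($O{\left(o \right)} = o \frac{1}{6} = \frac{o}{6}$)
$a = - \frac{8266}{25197}$ ($a = \left(-290\right) \left(- \frac{1}{222}\right) - \frac{371}{227} = \frac{145}{111} - \frac{371}{227} = - \frac{8266}{25197} \approx -0.32805$)
$\left(O{\left(-22 \right)} + a\right)^{2} = \left(\frac{1}{6} \left(-22\right) - \frac{8266}{25197}\right)^{2} = \left(- \frac{11}{3} - \frac{8266}{25197}\right)^{2} = \left(- \frac{100655}{25197}\right)^{2} = \frac{10131429025}{634888809}$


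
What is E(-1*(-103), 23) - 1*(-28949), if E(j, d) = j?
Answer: 29052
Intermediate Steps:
E(-1*(-103), 23) - 1*(-28949) = -1*(-103) - 1*(-28949) = 103 + 28949 = 29052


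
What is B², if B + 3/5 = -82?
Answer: 170569/25 ≈ 6822.8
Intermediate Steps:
B = -413/5 (B = -⅗ - 82 = -413/5 ≈ -82.600)
B² = (-413/5)² = 170569/25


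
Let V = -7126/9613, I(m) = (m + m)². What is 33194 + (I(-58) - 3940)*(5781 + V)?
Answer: 529081600454/9613 ≈ 5.5038e+7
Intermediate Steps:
I(m) = 4*m² (I(m) = (2*m)² = 4*m²)
V = -7126/9613 (V = -7126*1/9613 = -7126/9613 ≈ -0.74129)
33194 + (I(-58) - 3940)*(5781 + V) = 33194 + (4*(-58)² - 3940)*(5781 - 7126/9613) = 33194 + (4*3364 - 3940)*(55565627/9613) = 33194 + (13456 - 3940)*(55565627/9613) = 33194 + 9516*(55565627/9613) = 33194 + 528762506532/9613 = 529081600454/9613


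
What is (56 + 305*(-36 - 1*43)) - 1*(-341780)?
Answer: 317741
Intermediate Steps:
(56 + 305*(-36 - 1*43)) - 1*(-341780) = (56 + 305*(-36 - 43)) + 341780 = (56 + 305*(-79)) + 341780 = (56 - 24095) + 341780 = -24039 + 341780 = 317741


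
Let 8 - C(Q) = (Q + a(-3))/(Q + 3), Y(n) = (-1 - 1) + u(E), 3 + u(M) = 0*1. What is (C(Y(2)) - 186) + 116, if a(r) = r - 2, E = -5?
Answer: -67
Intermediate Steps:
a(r) = -2 + r
u(M) = -3 (u(M) = -3 + 0*1 = -3 + 0 = -3)
Y(n) = -5 (Y(n) = (-1 - 1) - 3 = -2 - 3 = -5)
C(Q) = 8 - (-5 + Q)/(3 + Q) (C(Q) = 8 - (Q + (-2 - 3))/(Q + 3) = 8 - (Q - 5)/(3 + Q) = 8 - (-5 + Q)/(3 + Q))
(C(Y(2)) - 186) + 116 = ((29 + 7*(-5))/(3 - 5) - 186) + 116 = ((29 - 35)/(-2) - 186) + 116 = (-½*(-6) - 186) + 116 = (3 - 186) + 116 = -183 + 116 = -67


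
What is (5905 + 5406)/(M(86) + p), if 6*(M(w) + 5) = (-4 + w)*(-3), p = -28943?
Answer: -11311/28989 ≈ -0.39018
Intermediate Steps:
M(w) = -3 - w/2 (M(w) = -5 + ((-4 + w)*(-3))/6 = -5 + (12 - 3*w)/6 = -5 + (2 - w/2) = -3 - w/2)
(5905 + 5406)/(M(86) + p) = (5905 + 5406)/((-3 - ½*86) - 28943) = 11311/((-3 - 43) - 28943) = 11311/(-46 - 28943) = 11311/(-28989) = 11311*(-1/28989) = -11311/28989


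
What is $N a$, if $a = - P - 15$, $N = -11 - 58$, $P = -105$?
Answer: $-6210$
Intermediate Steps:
$N = -69$
$a = 90$ ($a = \left(-1\right) \left(-105\right) - 15 = 105 - 15 = 90$)
$N a = \left(-69\right) 90 = -6210$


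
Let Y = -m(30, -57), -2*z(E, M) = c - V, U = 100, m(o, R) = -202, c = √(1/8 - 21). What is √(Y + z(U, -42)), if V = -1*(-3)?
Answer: √(3256 - 2*I*√334)/4 ≈ 14.266 - 0.080069*I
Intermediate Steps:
c = I*√334/4 (c = √(⅛ - 21) = √(-167/8) = I*√334/4 ≈ 4.5689*I)
V = 3
z(E, M) = 3/2 - I*√334/8 (z(E, M) = -(I*√334/4 - 1*3)/2 = -(I*√334/4 - 3)/2 = -(-3 + I*√334/4)/2 = 3/2 - I*√334/8)
Y = 202 (Y = -1*(-202) = 202)
√(Y + z(U, -42)) = √(202 + (3/2 - I*√334/8)) = √(407/2 - I*√334/8)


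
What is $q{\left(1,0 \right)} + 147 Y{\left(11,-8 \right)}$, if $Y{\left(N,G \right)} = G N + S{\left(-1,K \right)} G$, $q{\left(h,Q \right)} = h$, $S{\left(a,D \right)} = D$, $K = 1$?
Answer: $-14111$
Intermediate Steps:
$Y{\left(N,G \right)} = G + G N$ ($Y{\left(N,G \right)} = G N + 1 G = G N + G = G + G N$)
$q{\left(1,0 \right)} + 147 Y{\left(11,-8 \right)} = 1 + 147 \left(- 8 \left(1 + 11\right)\right) = 1 + 147 \left(\left(-8\right) 12\right) = 1 + 147 \left(-96\right) = 1 - 14112 = -14111$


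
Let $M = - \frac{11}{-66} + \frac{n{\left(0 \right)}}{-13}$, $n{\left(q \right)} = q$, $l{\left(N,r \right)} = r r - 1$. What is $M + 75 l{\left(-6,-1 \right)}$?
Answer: $\frac{1}{6} \approx 0.16667$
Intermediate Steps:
$l{\left(N,r \right)} = -1 + r^{2}$ ($l{\left(N,r \right)} = r^{2} - 1 = -1 + r^{2}$)
$M = \frac{1}{6}$ ($M = - \frac{11}{-66} + \frac{0}{-13} = \left(-11\right) \left(- \frac{1}{66}\right) + 0 \left(- \frac{1}{13}\right) = \frac{1}{6} + 0 = \frac{1}{6} \approx 0.16667$)
$M + 75 l{\left(-6,-1 \right)} = \frac{1}{6} + 75 \left(-1 + \left(-1\right)^{2}\right) = \frac{1}{6} + 75 \left(-1 + 1\right) = \frac{1}{6} + 75 \cdot 0 = \frac{1}{6} + 0 = \frac{1}{6}$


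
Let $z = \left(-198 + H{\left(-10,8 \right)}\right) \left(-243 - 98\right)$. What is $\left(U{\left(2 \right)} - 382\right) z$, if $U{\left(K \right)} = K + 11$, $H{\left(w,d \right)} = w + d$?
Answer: $-25165800$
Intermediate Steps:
$H{\left(w,d \right)} = d + w$
$U{\left(K \right)} = 11 + K$
$z = 68200$ ($z = \left(-198 + \left(8 - 10\right)\right) \left(-243 - 98\right) = \left(-198 - 2\right) \left(-341\right) = \left(-200\right) \left(-341\right) = 68200$)
$\left(U{\left(2 \right)} - 382\right) z = \left(\left(11 + 2\right) - 382\right) 68200 = \left(13 - 382\right) 68200 = \left(-369\right) 68200 = -25165800$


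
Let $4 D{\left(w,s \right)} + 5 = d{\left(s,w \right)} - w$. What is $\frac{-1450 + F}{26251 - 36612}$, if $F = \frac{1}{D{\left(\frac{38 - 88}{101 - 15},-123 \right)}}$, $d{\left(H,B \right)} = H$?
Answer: $\frac{7944722}{56767919} \approx 0.13995$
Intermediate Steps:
$D{\left(w,s \right)} = - \frac{5}{4} - \frac{w}{4} + \frac{s}{4}$ ($D{\left(w,s \right)} = - \frac{5}{4} + \frac{s - w}{4} = - \frac{5}{4} + \left(- \frac{w}{4} + \frac{s}{4}\right) = - \frac{5}{4} - \frac{w}{4} + \frac{s}{4}$)
$F = - \frac{172}{5479}$ ($F = \frac{1}{- \frac{5}{4} - \frac{\left(38 - 88\right) \frac{1}{101 - 15}}{4} + \frac{1}{4} \left(-123\right)} = \frac{1}{- \frac{5}{4} - \frac{\left(-50\right) \frac{1}{86}}{4} - \frac{123}{4}} = \frac{1}{- \frac{5}{4} - - \frac{25}{172} - \frac{123}{4}} = \frac{1}{- \frac{5}{4} + \frac{25}{172} - \frac{123}{4}} = \frac{1}{- \frac{5479}{172}} = - \frac{172}{5479} \approx -0.031393$)
$\frac{-1450 + F}{26251 - 36612} = \frac{-1450 - \frac{172}{5479}}{26251 - 36612} = - \frac{7944722}{5479 \left(-10361\right)} = \left(- \frac{7944722}{5479}\right) \left(- \frac{1}{10361}\right) = \frac{7944722}{56767919}$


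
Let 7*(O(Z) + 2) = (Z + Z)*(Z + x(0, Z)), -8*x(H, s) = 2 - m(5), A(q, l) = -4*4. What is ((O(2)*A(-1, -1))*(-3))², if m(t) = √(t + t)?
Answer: 118656/49 - 2304*√10/7 ≈ 1380.7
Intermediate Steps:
m(t) = √2*√t (m(t) = √(2*t) = √2*√t)
A(q, l) = -16
x(H, s) = -¼ + √10/8 (x(H, s) = -(2 - √2*√5)/8 = -(2 - √10)/8 = -¼ + √10/8)
O(Z) = -2 + 2*Z*(-¼ + Z + √10/8)/7 (O(Z) = -2 + ((Z + Z)*(Z + (-¼ + √10/8)))/7 = -2 + ((2*Z)*(-¼ + Z + √10/8))/7 = -2 + (2*Z*(-¼ + Z + √10/8))/7 = -2 + 2*Z*(-¼ + Z + √10/8)/7)
((O(2)*A(-1, -1))*(-3))² = (((-2 + (2/7)*2² - 1/28*2*(2 - √10))*(-16))*(-3))² = (((-2 + (2/7)*4 + (-⅐ + √10/14))*(-16))*(-3))² = (((-2 + 8/7 + (-⅐ + √10/14))*(-16))*(-3))² = (((-1 + √10/14)*(-16))*(-3))² = ((16 - 8*√10/7)*(-3))² = (-48 + 24*√10/7)²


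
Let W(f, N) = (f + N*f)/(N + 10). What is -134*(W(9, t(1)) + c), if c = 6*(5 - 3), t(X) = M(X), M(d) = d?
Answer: -20100/11 ≈ -1827.3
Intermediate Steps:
t(X) = X
c = 12 (c = 6*2 = 12)
W(f, N) = (f + N*f)/(10 + N)
-134*(W(9, t(1)) + c) = -134*(9*(1 + 1)/(10 + 1) + 12) = -134*(9*2/11 + 12) = -134*(9*(1/11)*2 + 12) = -134*(18/11 + 12) = -134*150/11 = -20100/11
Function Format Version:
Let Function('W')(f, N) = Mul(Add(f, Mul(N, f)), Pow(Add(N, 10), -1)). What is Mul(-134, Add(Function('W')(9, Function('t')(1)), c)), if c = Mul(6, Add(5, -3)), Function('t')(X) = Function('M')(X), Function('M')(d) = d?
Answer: Rational(-20100, 11) ≈ -1827.3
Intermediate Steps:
Function('t')(X) = X
c = 12 (c = Mul(6, 2) = 12)
Function('W')(f, N) = Mul(Pow(Add(10, N), -1), Add(f, Mul(N, f))) (Function('W')(f, N) = Mul(Add(f, Mul(N, f)), Pow(Add(10, N), -1)) = Mul(Pow(Add(10, N), -1), Add(f, Mul(N, f))))
Mul(-134, Add(Function('W')(9, Function('t')(1)), c)) = Mul(-134, Add(Mul(9, Pow(Add(10, 1), -1), Add(1, 1)), 12)) = Mul(-134, Add(Mul(9, Pow(11, -1), 2), 12)) = Mul(-134, Add(Mul(9, Rational(1, 11), 2), 12)) = Mul(-134, Add(Rational(18, 11), 12)) = Mul(-134, Rational(150, 11)) = Rational(-20100, 11)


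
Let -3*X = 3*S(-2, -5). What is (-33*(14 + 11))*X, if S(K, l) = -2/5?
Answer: -330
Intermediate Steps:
S(K, l) = -2/5 (S(K, l) = -2*1/5 = -2/5)
X = 2/5 (X = -(-2)/5 = -1/3*(-6/5) = 2/5 ≈ 0.40000)
(-33*(14 + 11))*X = -33*(14 + 11)*(2/5) = -33*25*(2/5) = -825*2/5 = -330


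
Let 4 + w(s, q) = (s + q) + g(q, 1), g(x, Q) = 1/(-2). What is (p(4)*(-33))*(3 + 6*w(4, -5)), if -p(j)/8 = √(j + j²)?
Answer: -15840*√5 ≈ -35419.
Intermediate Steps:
g(x, Q) = -½
w(s, q) = -9/2 + q + s (w(s, q) = -4 + ((s + q) - ½) = -4 + ((q + s) - ½) = -4 + (-½ + q + s) = -9/2 + q + s)
p(j) = -8*√(j + j²)
(p(4)*(-33))*(3 + 6*w(4, -5)) = (-8*2*√(1 + 4)*(-33))*(3 + 6*(-9/2 - 5 + 4)) = (-8*2*√5*(-33))*(3 + 6*(-11/2)) = (-16*√5*(-33))*(3 - 33) = (-16*√5*(-33))*(-30) = (528*√5)*(-30) = -15840*√5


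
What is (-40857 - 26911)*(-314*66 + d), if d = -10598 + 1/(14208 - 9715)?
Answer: 9536973359160/4493 ≈ 2.1226e+9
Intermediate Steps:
d = -47616813/4493 (d = -10598 + 1/4493 = -47616813/4493 ≈ -10598.)
(-40857 - 26911)*(-314*66 + d) = (-40857 - 26911)*(-314*66 - 47616813/4493) = -67768*(-20724 - 47616813/4493) = -67768*(-140729745/4493) = 9536973359160/4493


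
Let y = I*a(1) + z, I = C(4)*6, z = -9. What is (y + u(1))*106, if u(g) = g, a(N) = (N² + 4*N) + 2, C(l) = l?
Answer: 16960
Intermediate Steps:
a(N) = 2 + N² + 4*N
I = 24 (I = 4*6 = 24)
y = 159 (y = 24*(2 + 1² + 4*1) - 9 = 24*(2 + 1 + 4) - 9 = 24*7 - 9 = 168 - 9 = 159)
(y + u(1))*106 = (159 + 1)*106 = 160*106 = 16960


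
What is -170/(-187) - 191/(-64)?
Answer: 2741/704 ≈ 3.8935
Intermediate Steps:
-170/(-187) - 191/(-64) = -170*(-1/187) - 191*(-1/64) = 10/11 + 191/64 = 2741/704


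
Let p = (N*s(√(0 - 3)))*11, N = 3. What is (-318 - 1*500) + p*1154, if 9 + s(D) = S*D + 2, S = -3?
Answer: -267392 - 114246*I*√3 ≈ -2.6739e+5 - 1.9788e+5*I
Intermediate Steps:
s(D) = -7 - 3*D (s(D) = -9 + (-3*D + 2) = -9 + (2 - 3*D) = -7 - 3*D)
p = -231 - 99*I*√3 (p = (3*(-7 - 3*√(0 - 3)))*11 = (3*(-7 - 3*I*√3))*11 = (-21 - 9*I*√3)*11 = -231 - 99*I*√3 ≈ -231.0 - 171.47*I)
(-318 - 1*500) + p*1154 = (-318 - 1*500) + (-231 - 99*I*√3)*1154 = (-318 - 500) + (-266574 - 114246*I*√3) = -818 + (-266574 - 114246*I*√3) = -267392 - 114246*I*√3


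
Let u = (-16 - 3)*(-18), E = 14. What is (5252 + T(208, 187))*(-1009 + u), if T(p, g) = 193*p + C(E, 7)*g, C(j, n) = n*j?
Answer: -42502574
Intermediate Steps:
C(j, n) = j*n
u = 342 (u = -19*(-18) = 342)
T(p, g) = 98*g + 193*p (T(p, g) = 193*p + (14*7)*g = 193*p + 98*g = 98*g + 193*p)
(5252 + T(208, 187))*(-1009 + u) = (5252 + (98*187 + 193*208))*(-1009 + 342) = (5252 + (18326 + 40144))*(-667) = (5252 + 58470)*(-667) = 63722*(-667) = -42502574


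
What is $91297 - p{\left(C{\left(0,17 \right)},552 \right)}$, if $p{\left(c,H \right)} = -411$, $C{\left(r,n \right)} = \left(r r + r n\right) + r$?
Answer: $91708$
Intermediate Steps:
$C{\left(r,n \right)} = r + r^{2} + n r$ ($C{\left(r,n \right)} = \left(r^{2} + n r\right) + r = r + r^{2} + n r$)
$91297 - p{\left(C{\left(0,17 \right)},552 \right)} = 91297 - -411 = 91297 + 411 = 91708$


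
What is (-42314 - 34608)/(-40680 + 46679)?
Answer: -76922/5999 ≈ -12.822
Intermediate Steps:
(-42314 - 34608)/(-40680 + 46679) = -76922/5999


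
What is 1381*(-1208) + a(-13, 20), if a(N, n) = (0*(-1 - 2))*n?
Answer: -1668248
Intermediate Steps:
a(N, n) = 0 (a(N, n) = (0*(-3))*n = 0*n = 0)
1381*(-1208) + a(-13, 20) = 1381*(-1208) + 0 = -1668248 + 0 = -1668248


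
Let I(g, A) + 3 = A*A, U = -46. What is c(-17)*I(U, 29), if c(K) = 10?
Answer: 8380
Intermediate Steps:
I(g, A) = -3 + A² (I(g, A) = -3 + A*A = -3 + A²)
c(-17)*I(U, 29) = 10*(-3 + 29²) = 10*(-3 + 841) = 10*838 = 8380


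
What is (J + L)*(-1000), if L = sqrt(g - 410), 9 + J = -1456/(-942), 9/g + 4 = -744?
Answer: 3511000/471 - 500*I*sqrt(57350843)/187 ≈ 7454.4 - 20249.0*I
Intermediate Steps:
g = -9/748 (g = 9/(-4 - 744) = 9/(-748) = 9*(-1/748) = -9/748 ≈ -0.012032)
J = -3511/471 (J = -9 - 1456/(-942) = -9 - 1456*(-1/942) = -9 + 728/471 = -3511/471 ≈ -7.4544)
L = I*sqrt(57350843)/374 (L = sqrt(-9/748 - 410) = sqrt(-306689/748) = I*sqrt(57350843)/374 ≈ 20.249*I)
(J + L)*(-1000) = (-3511/471 + I*sqrt(57350843)/374)*(-1000) = 3511000/471 - 500*I*sqrt(57350843)/187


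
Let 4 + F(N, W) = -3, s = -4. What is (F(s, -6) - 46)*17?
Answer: -901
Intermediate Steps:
F(N, W) = -7 (F(N, W) = -4 - 3 = -7)
(F(s, -6) - 46)*17 = (-7 - 46)*17 = -53*17 = -901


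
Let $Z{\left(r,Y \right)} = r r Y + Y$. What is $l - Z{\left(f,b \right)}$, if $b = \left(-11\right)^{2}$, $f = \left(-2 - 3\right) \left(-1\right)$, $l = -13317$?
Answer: $-16463$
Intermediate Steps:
$f = 5$ ($f = \left(-5\right) \left(-1\right) = 5$)
$b = 121$
$Z{\left(r,Y \right)} = Y + Y r^{2}$ ($Z{\left(r,Y \right)} = r^{2} Y + Y = Y r^{2} + Y = Y + Y r^{2}$)
$l - Z{\left(f,b \right)} = -13317 - 121 \left(1 + 5^{2}\right) = -13317 - 121 \left(1 + 25\right) = -13317 - 121 \cdot 26 = -13317 - 3146 = -16463$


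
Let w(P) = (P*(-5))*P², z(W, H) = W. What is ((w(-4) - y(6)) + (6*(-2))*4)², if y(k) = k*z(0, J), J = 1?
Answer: 73984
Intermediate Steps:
y(k) = 0 (y(k) = k*0 = 0)
w(P) = -5*P³ (w(P) = (-5*P)*P² = -5*P³)
((w(-4) - y(6)) + (6*(-2))*4)² = ((-5*(-4)³ - 1*0) + (6*(-2))*4)² = ((-5*(-64) + 0) - 12*4)² = ((320 + 0) - 48)² = (320 - 48)² = 272² = 73984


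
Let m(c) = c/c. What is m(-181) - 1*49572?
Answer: -49571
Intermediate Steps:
m(c) = 1
m(-181) - 1*49572 = 1 - 1*49572 = 1 - 49572 = -49571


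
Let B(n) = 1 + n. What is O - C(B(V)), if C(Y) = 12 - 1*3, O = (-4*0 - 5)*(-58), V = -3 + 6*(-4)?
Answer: 281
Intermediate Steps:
V = -27 (V = -3 - 24 = -27)
O = 290 (O = (0 - 5)*(-58) = -5*(-58) = 290)
C(Y) = 9 (C(Y) = 12 - 3 = 9)
O - C(B(V)) = 290 - 1*9 = 290 - 9 = 281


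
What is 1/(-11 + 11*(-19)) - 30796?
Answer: -6775121/220 ≈ -30796.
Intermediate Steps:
1/(-11 + 11*(-19)) - 30796 = 1/(-11 - 209) - 30796 = 1/(-220) - 30796 = -1/220 - 30796 = -6775121/220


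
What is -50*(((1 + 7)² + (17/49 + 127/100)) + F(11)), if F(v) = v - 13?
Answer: -311723/98 ≈ -3180.8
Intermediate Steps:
F(v) = -13 + v
-50*(((1 + 7)² + (17/49 + 127/100)) + F(11)) = -50*(((1 + 7)² + (17/49 + 127/100)) + (-13 + 11)) = -50*((8² + (17*(1/49) + 127*(1/100))) - 2) = -50*((64 + (17/49 + 127/100)) - 2) = -50*((64 + 7923/4900) - 2) = -50*(321523/4900 - 2) = -50*311723/4900 = -311723/98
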